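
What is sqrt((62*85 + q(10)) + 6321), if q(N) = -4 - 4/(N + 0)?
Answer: 3*sqrt(32185)/5 ≈ 107.64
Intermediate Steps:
q(N) = -4 - 4/N
sqrt((62*85 + q(10)) + 6321) = sqrt((62*85 + (-4 - 4/10)) + 6321) = sqrt((5270 + (-4 - 4*1/10)) + 6321) = sqrt((5270 + (-4 - 2/5)) + 6321) = sqrt((5270 - 22/5) + 6321) = sqrt(26328/5 + 6321) = sqrt(57933/5) = 3*sqrt(32185)/5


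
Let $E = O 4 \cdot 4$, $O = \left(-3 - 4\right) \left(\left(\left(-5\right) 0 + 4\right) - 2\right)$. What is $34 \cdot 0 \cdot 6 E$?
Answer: $0$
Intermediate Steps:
$O = -14$ ($O = - 7 \left(\left(0 + 4\right) - 2\right) = - 7 \left(4 - 2\right) = \left(-7\right) 2 = -14$)
$E = -224$ ($E = \left(-14\right) 4 \cdot 4 = \left(-56\right) 4 = -224$)
$34 \cdot 0 \cdot 6 E = 34 \cdot 0 \cdot 6 \left(-224\right) = 34 \cdot 0 \left(-224\right) = 0 \left(-224\right) = 0$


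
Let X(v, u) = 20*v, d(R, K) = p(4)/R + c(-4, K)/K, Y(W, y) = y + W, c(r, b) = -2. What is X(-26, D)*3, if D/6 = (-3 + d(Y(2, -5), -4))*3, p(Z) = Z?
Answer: -1560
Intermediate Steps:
Y(W, y) = W + y
d(R, K) = -2/K + 4/R (d(R, K) = 4/R - 2/K = -2/K + 4/R)
D = -69 (D = 6*((-3 + (-2/(-4) + 4/(2 - 5)))*3) = 6*((-3 + (-2*(-1/4) + 4/(-3)))*3) = 6*((-3 + (1/2 + 4*(-1/3)))*3) = 6*((-3 + (1/2 - 4/3))*3) = 6*((-3 - 5/6)*3) = 6*(-23/6*3) = 6*(-23/2) = -69)
X(-26, D)*3 = (20*(-26))*3 = -520*3 = -1560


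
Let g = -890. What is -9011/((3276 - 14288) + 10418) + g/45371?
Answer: 408309421/26950374 ≈ 15.150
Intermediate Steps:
-9011/((3276 - 14288) + 10418) + g/45371 = -9011/((3276 - 14288) + 10418) - 890/45371 = -9011/(-11012 + 10418) - 890*1/45371 = -9011/(-594) - 890/45371 = -9011*(-1/594) - 890/45371 = 9011/594 - 890/45371 = 408309421/26950374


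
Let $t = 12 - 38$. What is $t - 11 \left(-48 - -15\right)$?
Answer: $337$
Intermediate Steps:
$t = -26$ ($t = 12 - 38 = -26$)
$t - 11 \left(-48 - -15\right) = -26 - 11 \left(-48 - -15\right) = -26 - 11 \left(-48 + 15\right) = -26 - -363 = -26 + 363 = 337$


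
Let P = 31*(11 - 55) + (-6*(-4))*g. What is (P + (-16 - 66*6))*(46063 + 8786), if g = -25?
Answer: -130321224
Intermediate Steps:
P = -1964 (P = 31*(11 - 55) - 6*(-4)*(-25) = 31*(-44) + 24*(-25) = -1364 - 600 = -1964)
(P + (-16 - 66*6))*(46063 + 8786) = (-1964 + (-16 - 66*6))*(46063 + 8786) = (-1964 + (-16 - 396))*54849 = (-1964 - 412)*54849 = -2376*54849 = -130321224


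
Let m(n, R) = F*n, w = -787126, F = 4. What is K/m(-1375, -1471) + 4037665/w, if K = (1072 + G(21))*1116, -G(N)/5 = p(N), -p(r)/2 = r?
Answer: -287089442803/1082298250 ≈ -265.26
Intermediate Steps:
p(r) = -2*r
G(N) = 10*N (G(N) = -(-10)*N = 10*N)
K = 1430712 (K = (1072 + 10*21)*1116 = (1072 + 210)*1116 = 1282*1116 = 1430712)
m(n, R) = 4*n
K/m(-1375, -1471) + 4037665/w = 1430712/((4*(-1375))) + 4037665/(-787126) = 1430712/(-5500) + 4037665*(-1/787126) = 1430712*(-1/5500) - 4037665/787126 = -357678/1375 - 4037665/787126 = -287089442803/1082298250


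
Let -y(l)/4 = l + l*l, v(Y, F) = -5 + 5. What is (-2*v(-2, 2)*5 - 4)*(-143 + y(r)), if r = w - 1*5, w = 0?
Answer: 892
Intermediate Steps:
v(Y, F) = 0
r = -5 (r = 0 - 1*5 = 0 - 5 = -5)
y(l) = -4*l - 4*l² (y(l) = -4*(l + l*l) = -4*(l + l²) = -4*l - 4*l²)
(-2*v(-2, 2)*5 - 4)*(-143 + y(r)) = (-2*0*5 - 4)*(-143 - 4*(-5)*(1 - 5)) = (0*5 - 4)*(-143 - 4*(-5)*(-4)) = (0 - 4)*(-143 - 80) = -4*(-223) = 892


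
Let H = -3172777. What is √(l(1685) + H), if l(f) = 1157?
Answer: 2*I*√792905 ≈ 1780.9*I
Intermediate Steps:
√(l(1685) + H) = √(1157 - 3172777) = √(-3171620) = 2*I*√792905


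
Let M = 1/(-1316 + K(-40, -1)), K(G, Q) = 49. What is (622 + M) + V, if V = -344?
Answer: 352225/1267 ≈ 278.00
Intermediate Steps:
M = -1/1267 (M = 1/(-1316 + 49) = 1/(-1267) = -1/1267 ≈ -0.00078927)
(622 + M) + V = (622 - 1/1267) - 344 = 788073/1267 - 344 = 352225/1267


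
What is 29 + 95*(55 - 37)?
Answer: 1739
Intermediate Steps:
29 + 95*(55 - 37) = 29 + 95*18 = 29 + 1710 = 1739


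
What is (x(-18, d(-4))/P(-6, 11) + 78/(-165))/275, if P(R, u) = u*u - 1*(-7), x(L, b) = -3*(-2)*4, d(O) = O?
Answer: -251/242000 ≈ -0.0010372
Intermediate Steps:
x(L, b) = 24 (x(L, b) = 6*4 = 24)
P(R, u) = 7 + u² (P(R, u) = u² + 7 = 7 + u²)
(x(-18, d(-4))/P(-6, 11) + 78/(-165))/275 = (24/(7 + 11²) + 78/(-165))/275 = (24/(7 + 121) + 78*(-1/165))*(1/275) = (24/128 - 26/55)*(1/275) = (24*(1/128) - 26/55)*(1/275) = (3/16 - 26/55)*(1/275) = -251/880*1/275 = -251/242000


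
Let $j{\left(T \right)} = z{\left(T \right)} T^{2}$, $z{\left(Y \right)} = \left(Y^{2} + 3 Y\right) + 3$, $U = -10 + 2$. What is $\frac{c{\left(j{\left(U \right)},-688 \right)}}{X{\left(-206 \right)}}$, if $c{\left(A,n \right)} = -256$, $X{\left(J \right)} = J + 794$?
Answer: $- \frac{64}{147} \approx -0.43537$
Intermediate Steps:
$U = -8$
$z{\left(Y \right)} = 3 + Y^{2} + 3 Y$
$X{\left(J \right)} = 794 + J$
$j{\left(T \right)} = T^{2} \left(3 + T^{2} + 3 T\right)$ ($j{\left(T \right)} = \left(3 + T^{2} + 3 T\right) T^{2} = T^{2} \left(3 + T^{2} + 3 T\right)$)
$\frac{c{\left(j{\left(U \right)},-688 \right)}}{X{\left(-206 \right)}} = - \frac{256}{794 - 206} = - \frac{256}{588} = \left(-256\right) \frac{1}{588} = - \frac{64}{147}$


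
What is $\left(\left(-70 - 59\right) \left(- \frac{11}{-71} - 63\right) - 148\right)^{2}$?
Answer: $\frac{319326708100}{5041} \approx 6.3346 \cdot 10^{7}$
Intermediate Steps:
$\left(\left(-70 - 59\right) \left(- \frac{11}{-71} - 63\right) - 148\right)^{2} = \left(- 129 \left(\left(-11\right) \left(- \frac{1}{71}\right) - 63\right) - 148\right)^{2} = \left(- 129 \left(\frac{11}{71} - 63\right) - 148\right)^{2} = \left(\left(-129\right) \left(- \frac{4462}{71}\right) - 148\right)^{2} = \left(\frac{575598}{71} - 148\right)^{2} = \left(\frac{565090}{71}\right)^{2} = \frac{319326708100}{5041}$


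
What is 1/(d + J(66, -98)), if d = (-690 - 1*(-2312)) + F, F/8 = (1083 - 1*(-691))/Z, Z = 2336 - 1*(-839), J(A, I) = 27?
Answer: 3175/5249767 ≈ 0.00060479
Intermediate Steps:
Z = 3175 (Z = 2336 + 839 = 3175)
F = 14192/3175 (F = 8*((1083 - 1*(-691))/3175) = 8*((1083 + 691)*(1/3175)) = 8*(1774*(1/3175)) = 8*(1774/3175) = 14192/3175 ≈ 4.4699)
d = 5164042/3175 (d = (-690 - 1*(-2312)) + 14192/3175 = (-690 + 2312) + 14192/3175 = 1622 + 14192/3175 = 5164042/3175 ≈ 1626.5)
1/(d + J(66, -98)) = 1/(5164042/3175 + 27) = 1/(5249767/3175) = 3175/5249767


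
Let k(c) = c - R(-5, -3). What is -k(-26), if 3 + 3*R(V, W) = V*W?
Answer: 30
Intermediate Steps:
R(V, W) = -1 + V*W/3 (R(V, W) = -1 + (V*W)/3 = -1 + V*W/3)
k(c) = -4 + c (k(c) = c - (-1 + (⅓)*(-5)*(-3)) = c - (-1 + 5) = c - 1*4 = c - 4 = -4 + c)
-k(-26) = -(-4 - 26) = -1*(-30) = 30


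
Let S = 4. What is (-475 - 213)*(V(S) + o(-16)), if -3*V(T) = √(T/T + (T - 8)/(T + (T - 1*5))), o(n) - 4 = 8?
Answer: -8256 + 688*I*√3/9 ≈ -8256.0 + 132.41*I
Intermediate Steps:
o(n) = 12 (o(n) = 4 + 8 = 12)
V(T) = -√(1 + (-8 + T)/(-5 + 2*T))/3 (V(T) = -√(T/T + (T - 8)/(T + (T - 1*5)))/3 = -√(1 + (-8 + T)/(T + (T - 5)))/3 = -√(1 + (-8 + T)/(T + (-5 + T)))/3 = -√(1 + (-8 + T)/(-5 + 2*T))/3)
(-475 - 213)*(V(S) + o(-16)) = (-475 - 213)*(-√(-13 + 3*4)/√(-5 + 2*4)/3 + 12) = -688*(-√(-13 + 12)/√(-5 + 8)/3 + 12) = -688*(-I*√3/3/3 + 12) = -688*(-I*√3/9 + 12) = -688*(12 - I*√3/9) = -8256 + 688*I*√3/9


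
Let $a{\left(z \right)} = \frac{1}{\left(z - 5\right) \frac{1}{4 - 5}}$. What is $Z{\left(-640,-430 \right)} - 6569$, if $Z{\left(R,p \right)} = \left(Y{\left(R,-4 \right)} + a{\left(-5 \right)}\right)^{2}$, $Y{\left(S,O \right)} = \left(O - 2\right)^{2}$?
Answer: $- \frac{526579}{100} \approx -5265.8$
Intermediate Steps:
$Y{\left(S,O \right)} = \left(-2 + O\right)^{2}$
$a{\left(z \right)} = \frac{1}{5 - z}$ ($a{\left(z \right)} = \frac{1}{\left(-5 + z\right) \frac{1}{-1}} = \frac{1}{\left(-5 + z\right) \left(-1\right)} = \frac{1}{5 - z}$)
$Z{\left(R,p \right)} = \frac{130321}{100}$ ($Z{\left(R,p \right)} = \left(\left(-2 - 4\right)^{2} - \frac{1}{-5 - 5}\right)^{2} = \left(\left(-6\right)^{2} - \frac{1}{-10}\right)^{2} = \left(36 - - \frac{1}{10}\right)^{2} = \left(36 + \frac{1}{10}\right)^{2} = \left(\frac{361}{10}\right)^{2} = \frac{130321}{100}$)
$Z{\left(-640,-430 \right)} - 6569 = \frac{130321}{100} - 6569 = - \frac{526579}{100}$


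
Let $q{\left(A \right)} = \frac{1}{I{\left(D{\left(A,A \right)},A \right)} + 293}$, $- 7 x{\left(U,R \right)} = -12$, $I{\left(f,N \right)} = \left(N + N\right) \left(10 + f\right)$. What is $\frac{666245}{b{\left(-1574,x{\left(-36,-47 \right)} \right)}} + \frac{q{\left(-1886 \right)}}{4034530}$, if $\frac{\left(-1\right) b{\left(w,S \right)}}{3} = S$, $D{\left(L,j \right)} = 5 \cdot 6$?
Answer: $- \frac{1416714822007421843}{10935859843980} \approx -1.2955 \cdot 10^{5}$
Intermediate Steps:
$D{\left(L,j \right)} = 30$
$I{\left(f,N \right)} = 2 N \left(10 + f\right)$
$x{\left(U,R \right)} = \frac{12}{7}$ ($x{\left(U,R \right)} = \left(- \frac{1}{7}\right) \left(-12\right) = \frac{12}{7}$)
$b{\left(w,S \right)} = - 3 S$
$q{\left(A \right)} = \frac{1}{293 + 80 A}$ ($q{\left(A \right)} = \frac{1}{2 A \left(10 + 30\right) + 293} = \frac{1}{2 A 40 + 293} = \frac{1}{80 A + 293} = \frac{1}{293 + 80 A}$)
$\frac{666245}{b{\left(-1574,x{\left(-36,-47 \right)} \right)}} + \frac{q{\left(-1886 \right)}}{4034530} = \frac{666245}{\left(-3\right) \frac{12}{7}} + \frac{1}{\left(293 + 80 \left(-1886\right)\right) 4034530} = \frac{666245}{- \frac{36}{7}} + \frac{1}{293 - 150880} \cdot \frac{1}{4034530} = 666245 \left(- \frac{7}{36}\right) + \frac{1}{-150587} \cdot \frac{1}{4034530} = - \frac{4663715}{36} - \frac{1}{607547769110} = - \frac{1416714822007421843}{10935859843980}$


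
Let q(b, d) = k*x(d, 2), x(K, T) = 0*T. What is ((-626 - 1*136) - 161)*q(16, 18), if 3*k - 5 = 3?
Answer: 0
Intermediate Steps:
x(K, T) = 0
k = 8/3 (k = 5/3 + (1/3)*3 = 5/3 + 1 = 8/3 ≈ 2.6667)
q(b, d) = 0 (q(b, d) = (8/3)*0 = 0)
((-626 - 1*136) - 161)*q(16, 18) = ((-626 - 1*136) - 161)*0 = ((-626 - 136) - 161)*0 = (-762 - 161)*0 = -923*0 = 0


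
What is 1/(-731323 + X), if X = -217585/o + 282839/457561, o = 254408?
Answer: -116407178888/85131274887814697 ≈ -1.3674e-6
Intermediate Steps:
X = -27601905873/116407178888 (X = -217585/254408 + 282839/457561 = -27601905873/116407178888 ≈ -0.23712)
1/(-731323 + X) = 1/(-731323 - 27601905873/116407178888) = 1/(-85131274887814697/116407178888) = -116407178888/85131274887814697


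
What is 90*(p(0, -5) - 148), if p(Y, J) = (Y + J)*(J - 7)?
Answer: -7920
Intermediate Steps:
p(Y, J) = (-7 + J)*(J + Y) (p(Y, J) = (J + Y)*(-7 + J) = (-7 + J)*(J + Y))
90*(p(0, -5) - 148) = 90*(((-5)² - 7*(-5) - 7*0 - 5*0) - 148) = 90*((25 + 35 + 0 + 0) - 148) = 90*(60 - 148) = 90*(-88) = -7920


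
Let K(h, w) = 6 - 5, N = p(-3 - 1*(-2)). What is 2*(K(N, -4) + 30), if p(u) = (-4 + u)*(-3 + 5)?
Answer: 62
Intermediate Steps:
p(u) = -8 + 2*u (p(u) = (-4 + u)*2 = -8 + 2*u)
N = -10 (N = -8 + 2*(-3 - 1*(-2)) = -8 + 2*(-3 + 2) = -8 + 2*(-1) = -8 - 2 = -10)
K(h, w) = 1
2*(K(N, -4) + 30) = 2*(1 + 30) = 2*31 = 62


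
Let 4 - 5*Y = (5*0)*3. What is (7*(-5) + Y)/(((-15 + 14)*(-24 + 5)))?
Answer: -9/5 ≈ -1.8000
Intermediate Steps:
Y = 4/5 (Y = 4/5 - 5*0*3/5 = 4/5 - 0*3 = 4/5 - 1/5*0 = 4/5 + 0 = 4/5 ≈ 0.80000)
(7*(-5) + Y)/(((-15 + 14)*(-24 + 5))) = (7*(-5) + 4/5)/(((-15 + 14)*(-24 + 5))) = (-35 + 4/5)/((-1*(-19))) = -171/5/19 = (1/19)*(-171/5) = -9/5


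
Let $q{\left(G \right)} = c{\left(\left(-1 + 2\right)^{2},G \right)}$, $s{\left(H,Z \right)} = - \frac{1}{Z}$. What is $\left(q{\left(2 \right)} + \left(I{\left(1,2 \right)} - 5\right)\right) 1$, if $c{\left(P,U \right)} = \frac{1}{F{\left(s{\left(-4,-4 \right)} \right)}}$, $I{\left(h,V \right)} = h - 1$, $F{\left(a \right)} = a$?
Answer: $-1$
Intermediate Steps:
$I{\left(h,V \right)} = -1 + h$ ($I{\left(h,V \right)} = h - 1 = -1 + h$)
$c{\left(P,U \right)} = 4$ ($c{\left(P,U \right)} = \frac{1}{\left(-1\right) \frac{1}{-4}} = \frac{1}{\left(-1\right) \left(- \frac{1}{4}\right)} = \frac{1}{\frac{1}{4}} = 4$)
$q{\left(G \right)} = 4$
$\left(q{\left(2 \right)} + \left(I{\left(1,2 \right)} - 5\right)\right) 1 = \left(4 + \left(\left(-1 + 1\right) - 5\right)\right) 1 = \left(4 + \left(0 - 5\right)\right) 1 = \left(4 - 5\right) 1 = \left(-1\right) 1 = -1$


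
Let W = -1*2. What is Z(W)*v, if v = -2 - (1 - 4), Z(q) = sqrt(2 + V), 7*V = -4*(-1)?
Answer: 3*sqrt(14)/7 ≈ 1.6036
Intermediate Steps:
V = 4/7 (V = (-4*(-1))/7 = (1/7)*4 = 4/7 ≈ 0.57143)
W = -2
Z(q) = 3*sqrt(14)/7 (Z(q) = sqrt(2 + 4/7) = sqrt(18/7) = 3*sqrt(14)/7)
v = 1 (v = -2 - 1*(-3) = -2 + 3 = 1)
Z(W)*v = (3*sqrt(14)/7)*1 = 3*sqrt(14)/7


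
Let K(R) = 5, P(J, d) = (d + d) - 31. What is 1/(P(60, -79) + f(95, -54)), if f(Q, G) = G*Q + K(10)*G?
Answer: -1/5589 ≈ -0.00017892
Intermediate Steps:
P(J, d) = -31 + 2*d (P(J, d) = 2*d - 31 = -31 + 2*d)
f(Q, G) = 5*G + G*Q (f(Q, G) = G*Q + 5*G = 5*G + G*Q)
1/(P(60, -79) + f(95, -54)) = 1/((-31 + 2*(-79)) - 54*(5 + 95)) = 1/((-31 - 158) - 54*100) = 1/(-189 - 5400) = 1/(-5589) = -1/5589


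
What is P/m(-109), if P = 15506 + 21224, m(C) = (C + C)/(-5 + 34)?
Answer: -532585/109 ≈ -4886.1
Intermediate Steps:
m(C) = 2*C/29 (m(C) = (2*C)/29 = (2*C)*(1/29) = 2*C/29)
P = 36730
P/m(-109) = 36730/(((2/29)*(-109))) = 36730/(-218/29) = 36730*(-29/218) = -532585/109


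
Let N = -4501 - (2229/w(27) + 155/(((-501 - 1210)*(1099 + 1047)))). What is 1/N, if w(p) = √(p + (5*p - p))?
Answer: -910247976713005590/4089583292200122444851 + 10017244361115548*√15/4089583292200122444851 ≈ -0.00021309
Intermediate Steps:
w(p) = √5*√p (w(p) = √(p + 4*p) = √(5*p) = √5*√p)
N = -16526798651/3671806 - 743*√15/15 (N = -4501 - (2229/((√5*√27)) + 155/(((-501 - 1210)*(1099 + 1047)))) = -4501 - (2229/((√5*(3*√3))) + 155/((-1711*2146))) = -4501 - (2229/((3*√15)) + 155/(-3671806)) = -4501 - (2229*(√15/45) + 155*(-1/3671806)) = -4501 - (743*√15/15 - 155/3671806) = -4501 - (-155/3671806 + 743*√15/15) = -4501 + (155/3671806 - 743*√15/15) = -16526798651/3671806 - 743*√15/15 ≈ -4692.8)
1/N = 1/(-16526798651/3671806 - 743*√15/15)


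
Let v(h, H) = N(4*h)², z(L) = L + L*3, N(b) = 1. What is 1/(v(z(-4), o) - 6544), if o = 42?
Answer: -1/6543 ≈ -0.00015284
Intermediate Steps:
z(L) = 4*L (z(L) = L + 3*L = 4*L)
v(h, H) = 1 (v(h, H) = 1² = 1)
1/(v(z(-4), o) - 6544) = 1/(1 - 6544) = 1/(-6543) = -1/6543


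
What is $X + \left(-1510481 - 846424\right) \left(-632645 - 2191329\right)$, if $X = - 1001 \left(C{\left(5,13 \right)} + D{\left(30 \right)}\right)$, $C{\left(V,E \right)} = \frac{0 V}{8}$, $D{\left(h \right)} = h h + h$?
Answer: $6655837509540$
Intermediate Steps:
$D{\left(h \right)} = h + h^{2}$ ($D{\left(h \right)} = h^{2} + h = h + h^{2}$)
$C{\left(V,E \right)} = 0$ ($C{\left(V,E \right)} = 0 \cdot \frac{1}{8} = 0$)
$X = -930930$ ($X = - 1001 \left(0 + 30 \left(1 + 30\right)\right) = - 1001 \left(0 + 30 \cdot 31\right) = - 1001 \left(0 + 930\right) = \left(-1001\right) 930 = -930930$)
$X + \left(-1510481 - 846424\right) \left(-632645 - 2191329\right) = -930930 + \left(-1510481 - 846424\right) \left(-632645 - 2191329\right) = -930930 - -6655838440470 = -930930 + 6655838440470 = 6655837509540$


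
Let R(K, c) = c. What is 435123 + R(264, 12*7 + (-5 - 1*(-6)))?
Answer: 435208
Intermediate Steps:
435123 + R(264, 12*7 + (-5 - 1*(-6))) = 435123 + (12*7 + (-5 - 1*(-6))) = 435123 + (84 + (-5 + 6)) = 435123 + (84 + 1) = 435123 + 85 = 435208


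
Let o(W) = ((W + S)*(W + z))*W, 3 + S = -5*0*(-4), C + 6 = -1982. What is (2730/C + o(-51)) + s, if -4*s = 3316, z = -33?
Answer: -32967625/142 ≈ -2.3217e+5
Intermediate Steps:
C = -1988 (C = -6 - 1982 = -1988)
S = -3 (S = -3 - 5*0*(-4) = -3 + 0*(-4) = -3 + 0 = -3)
s = -829 (s = -¼*3316 = -829)
o(W) = W*(-33 + W)*(-3 + W) (o(W) = ((W - 3)*(W - 33))*W = ((-3 + W)*(-33 + W))*W = ((-33 + W)*(-3 + W))*W = W*(-33 + W)*(-3 + W))
(2730/C + o(-51)) + s = (2730/(-1988) - 51*(99 + (-51)² - 36*(-51))) - 829 = (2730*(-1/1988) - 51*(99 + 2601 + 1836)) - 829 = (-195/142 - 51*4536) - 829 = (-195/142 - 231336) - 829 = -32849907/142 - 829 = -32967625/142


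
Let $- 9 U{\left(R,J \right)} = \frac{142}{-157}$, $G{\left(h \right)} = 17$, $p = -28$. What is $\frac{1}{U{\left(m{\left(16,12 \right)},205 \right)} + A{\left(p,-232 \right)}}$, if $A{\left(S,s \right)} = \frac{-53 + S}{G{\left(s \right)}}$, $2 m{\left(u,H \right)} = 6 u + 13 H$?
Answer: $- \frac{24021}{112039} \approx -0.2144$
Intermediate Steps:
$m{\left(u,H \right)} = 3 u + \frac{13 H}{2}$ ($m{\left(u,H \right)} = \frac{6 u + 13 H}{2} = 3 u + \frac{13 H}{2}$)
$U{\left(R,J \right)} = \frac{142}{1413}$ ($U{\left(R,J \right)} = - \frac{142 \frac{1}{-157}}{9} = - \frac{142 \left(- \frac{1}{157}\right)}{9} = \left(- \frac{1}{9}\right) \left(- \frac{142}{157}\right) = \frac{142}{1413}$)
$A{\left(S,s \right)} = - \frac{53}{17} + \frac{S}{17}$ ($A{\left(S,s \right)} = \frac{-53 + S}{17} = \left(-53 + S\right) \frac{1}{17} = - \frac{53}{17} + \frac{S}{17}$)
$\frac{1}{U{\left(m{\left(16,12 \right)},205 \right)} + A{\left(p,-232 \right)}} = \frac{1}{\frac{142}{1413} + \left(- \frac{53}{17} + \frac{1}{17} \left(-28\right)\right)} = \frac{1}{\frac{142}{1413} - \frac{81}{17}} = \frac{1}{- \frac{112039}{24021}} = - \frac{24021}{112039}$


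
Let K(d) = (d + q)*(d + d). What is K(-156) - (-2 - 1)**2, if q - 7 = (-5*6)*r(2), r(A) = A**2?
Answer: 83919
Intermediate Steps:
q = -113 (q = 7 - 5*6*2**2 = 7 - 30*4 = 7 - 120 = -113)
K(d) = 2*d*(-113 + d) (K(d) = (d - 113)*(d + d) = (-113 + d)*(2*d) = 2*d*(-113 + d))
K(-156) - (-2 - 1)**2 = 2*(-156)*(-113 - 156) - (-2 - 1)**2 = 2*(-156)*(-269) - 1*(-3)**2 = 83928 - 1*9 = 83928 - 9 = 83919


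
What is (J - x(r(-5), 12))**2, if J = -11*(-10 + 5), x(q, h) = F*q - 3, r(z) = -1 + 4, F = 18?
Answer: 16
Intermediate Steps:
r(z) = 3
x(q, h) = -3 + 18*q (x(q, h) = 18*q - 3 = -3 + 18*q)
J = 55 (J = -11*(-5) = 55)
(J - x(r(-5), 12))**2 = (55 - (-3 + 18*3))**2 = (55 - (-3 + 54))**2 = (55 - 1*51)**2 = (55 - 51)**2 = 4**2 = 16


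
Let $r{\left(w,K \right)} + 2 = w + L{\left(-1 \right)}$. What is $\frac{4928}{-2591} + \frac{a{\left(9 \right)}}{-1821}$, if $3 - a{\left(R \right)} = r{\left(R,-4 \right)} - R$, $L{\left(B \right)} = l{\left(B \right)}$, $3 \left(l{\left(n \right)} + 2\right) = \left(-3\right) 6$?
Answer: $- \frac{9007571}{4718211} \approx -1.9091$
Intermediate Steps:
$l{\left(n \right)} = -8$ ($l{\left(n \right)} = -2 + \frac{\left(-3\right) 6}{3} = -2 + \frac{1}{3} \left(-18\right) = -2 - 6 = -8$)
$L{\left(B \right)} = -8$
$r{\left(w,K \right)} = -10 + w$ ($r{\left(w,K \right)} = -2 + \left(w - 8\right) = -2 + \left(-8 + w\right) = -10 + w$)
$a{\left(R \right)} = 13$ ($a{\left(R \right)} = 3 - \left(\left(-10 + R\right) - R\right) = 3 - -10 = 3 + 10 = 13$)
$\frac{4928}{-2591} + \frac{a{\left(9 \right)}}{-1821} = \frac{4928}{-2591} + \frac{13}{-1821} = 4928 \left(- \frac{1}{2591}\right) + 13 \left(- \frac{1}{1821}\right) = - \frac{4928}{2591} - \frac{13}{1821} = - \frac{9007571}{4718211}$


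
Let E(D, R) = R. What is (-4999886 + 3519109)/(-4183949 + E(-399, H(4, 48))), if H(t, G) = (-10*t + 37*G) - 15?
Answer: 1480777/4182228 ≈ 0.35406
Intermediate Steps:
H(t, G) = -15 - 10*t + 37*G
(-4999886 + 3519109)/(-4183949 + E(-399, H(4, 48))) = (-4999886 + 3519109)/(-4183949 + (-15 - 10*4 + 37*48)) = -1480777/(-4183949 + (-15 - 40 + 1776)) = -1480777/(-4183949 + 1721) = -1480777/(-4182228) = -1480777*(-1/4182228) = 1480777/4182228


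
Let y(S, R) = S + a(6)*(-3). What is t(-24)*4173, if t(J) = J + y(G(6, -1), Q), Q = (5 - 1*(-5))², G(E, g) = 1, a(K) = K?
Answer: -171093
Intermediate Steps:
Q = 100 (Q = (5 + 5)² = 10² = 100)
y(S, R) = -18 + S (y(S, R) = S + 6*(-3) = S - 18 = -18 + S)
t(J) = -17 + J (t(J) = J + (-18 + 1) = J - 17 = -17 + J)
t(-24)*4173 = (-17 - 24)*4173 = -41*4173 = -171093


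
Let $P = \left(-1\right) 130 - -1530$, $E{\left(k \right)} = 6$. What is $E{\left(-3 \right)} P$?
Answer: $8400$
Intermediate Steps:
$P = 1400$ ($P = -130 + 1530 = 1400$)
$E{\left(-3 \right)} P = 6 \cdot 1400 = 8400$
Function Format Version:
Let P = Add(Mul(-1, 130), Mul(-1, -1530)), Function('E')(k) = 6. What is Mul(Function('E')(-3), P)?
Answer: 8400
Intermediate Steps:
P = 1400 (P = Add(-130, 1530) = 1400)
Mul(Function('E')(-3), P) = Mul(6, 1400) = 8400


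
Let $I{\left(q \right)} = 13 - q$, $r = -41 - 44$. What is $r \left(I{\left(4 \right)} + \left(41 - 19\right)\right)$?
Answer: $-2635$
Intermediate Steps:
$r = -85$ ($r = -41 - 44 = -85$)
$r \left(I{\left(4 \right)} + \left(41 - 19\right)\right) = - 85 \left(\left(13 - 4\right) + \left(41 - 19\right)\right) = - 85 \left(9 + 22\right) = \left(-85\right) 31 = -2635$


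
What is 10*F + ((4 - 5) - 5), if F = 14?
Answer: 134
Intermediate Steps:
10*F + ((4 - 5) - 5) = 10*14 + ((4 - 5) - 5) = 140 + (-1 - 5) = 140 - 6 = 134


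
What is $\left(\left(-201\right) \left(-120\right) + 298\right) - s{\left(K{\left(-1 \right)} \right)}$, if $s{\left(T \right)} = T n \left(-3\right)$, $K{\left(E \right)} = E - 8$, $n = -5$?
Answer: $24553$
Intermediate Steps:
$K{\left(E \right)} = -8 + E$ ($K{\left(E \right)} = E - 8 = -8 + E$)
$s{\left(T \right)} = 15 T$ ($s{\left(T \right)} = T \left(-5\right) \left(-3\right) = - 5 T \left(-3\right) = 15 T$)
$\left(\left(-201\right) \left(-120\right) + 298\right) - s{\left(K{\left(-1 \right)} \right)} = \left(\left(-201\right) \left(-120\right) + 298\right) - 15 \left(-8 - 1\right) = \left(24120 + 298\right) - 15 \left(-9\right) = 24418 - -135 = 24418 + 135 = 24553$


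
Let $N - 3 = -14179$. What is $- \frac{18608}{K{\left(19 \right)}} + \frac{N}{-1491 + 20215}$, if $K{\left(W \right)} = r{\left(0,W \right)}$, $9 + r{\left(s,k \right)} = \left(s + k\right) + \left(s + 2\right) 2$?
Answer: $- \frac{43576832}{32767} \approx -1329.9$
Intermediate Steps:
$N = -14176$ ($N = 3 - 14179 = -14176$)
$r{\left(s,k \right)} = -5 + k + 3 s$ ($r{\left(s,k \right)} = -9 + \left(\left(s + k\right) + \left(s + 2\right) 2\right) = -9 + \left(\left(k + s\right) + \left(2 + s\right) 2\right) = -9 + \left(\left(k + s\right) + \left(4 + 2 s\right)\right) = -9 + \left(4 + k + 3 s\right) = -5 + k + 3 s$)
$K{\left(W \right)} = -5 + W$ ($K{\left(W \right)} = -5 + W + 3 \cdot 0 = -5 + W + 0 = -5 + W$)
$- \frac{18608}{K{\left(19 \right)}} + \frac{N}{-1491 + 20215} = - \frac{18608}{-5 + 19} - \frac{14176}{-1491 + 20215} = - \frac{18608}{14} - \frac{14176}{18724} = \left(-18608\right) \frac{1}{14} - \frac{3544}{4681} = - \frac{9304}{7} - \frac{3544}{4681} = - \frac{43576832}{32767}$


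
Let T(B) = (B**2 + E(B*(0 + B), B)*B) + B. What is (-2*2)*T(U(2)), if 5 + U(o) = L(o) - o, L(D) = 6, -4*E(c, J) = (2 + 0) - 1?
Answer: -1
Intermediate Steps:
E(c, J) = -1/4 (E(c, J) = -((2 + 0) - 1)/4 = -(2 - 1)/4 = -1/4*1 = -1/4)
U(o) = 1 - o (U(o) = -5 + (6 - o) = 1 - o)
T(B) = B**2 + 3*B/4 (T(B) = (B**2 - B/4) + B = B**2 + 3*B/4)
(-2*2)*T(U(2)) = (-2*2)*((1 - 1*2)*(3 + 4*(1 - 1*2))/4) = -(1 - 2)*(3 + 4*(1 - 2)) = -(-1)*(3 + 4*(-1)) = -(-1)*(3 - 4) = -(-1)*(-1) = -4*1/4 = -1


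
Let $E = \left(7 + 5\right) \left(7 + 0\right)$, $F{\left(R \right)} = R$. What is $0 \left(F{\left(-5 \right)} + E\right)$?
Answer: $0$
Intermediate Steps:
$E = 84$ ($E = 12 \cdot 7 = 84$)
$0 \left(F{\left(-5 \right)} + E\right) = 0 \left(-5 + 84\right) = 0 \cdot 79 = 0$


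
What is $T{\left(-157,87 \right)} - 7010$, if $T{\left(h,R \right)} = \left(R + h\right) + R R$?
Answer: $489$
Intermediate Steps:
$T{\left(h,R \right)} = R + h + R^{2}$ ($T{\left(h,R \right)} = \left(R + h\right) + R^{2} = R + h + R^{2}$)
$T{\left(-157,87 \right)} - 7010 = \left(87 - 157 + 87^{2}\right) - 7010 = \left(87 - 157 + 7569\right) - 7010 = 7499 - 7010 = 489$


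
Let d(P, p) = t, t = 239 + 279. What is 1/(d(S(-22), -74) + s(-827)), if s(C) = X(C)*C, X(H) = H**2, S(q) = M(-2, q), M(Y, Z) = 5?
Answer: -1/565608765 ≈ -1.7680e-9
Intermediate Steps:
S(q) = 5
t = 518
d(P, p) = 518
s(C) = C**3 (s(C) = C**2*C = C**3)
1/(d(S(-22), -74) + s(-827)) = 1/(518 + (-827)**3) = 1/(518 - 565609283) = 1/(-565608765) = -1/565608765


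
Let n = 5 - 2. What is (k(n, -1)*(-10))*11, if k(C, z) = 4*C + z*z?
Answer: -1430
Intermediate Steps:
n = 3
k(C, z) = z**2 + 4*C (k(C, z) = 4*C + z**2 = z**2 + 4*C)
(k(n, -1)*(-10))*11 = (((-1)**2 + 4*3)*(-10))*11 = ((1 + 12)*(-10))*11 = (13*(-10))*11 = -130*11 = -1430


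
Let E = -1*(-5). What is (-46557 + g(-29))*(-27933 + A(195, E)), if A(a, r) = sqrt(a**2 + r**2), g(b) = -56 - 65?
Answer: 1303856574 - 233390*sqrt(1522) ≈ 1.2948e+9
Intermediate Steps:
g(b) = -121
E = 5
(-46557 + g(-29))*(-27933 + A(195, E)) = (-46557 - 121)*(-27933 + sqrt(195**2 + 5**2)) = -46678*(-27933 + sqrt(38025 + 25)) = -46678*(-27933 + sqrt(38050)) = -46678*(-27933 + 5*sqrt(1522)) = 1303856574 - 233390*sqrt(1522)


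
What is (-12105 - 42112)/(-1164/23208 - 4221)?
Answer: 104855678/8163511 ≈ 12.844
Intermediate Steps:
(-12105 - 42112)/(-1164/23208 - 4221) = -54217/(-1164*1/23208 - 4221) = -54217/(-97/1934 - 4221) = -54217/(-8163511/1934) = -54217*(-1934/8163511) = 104855678/8163511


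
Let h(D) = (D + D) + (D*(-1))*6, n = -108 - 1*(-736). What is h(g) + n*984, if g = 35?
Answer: 617812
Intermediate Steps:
n = 628 (n = -108 + 736 = 628)
h(D) = -4*D (h(D) = 2*D - D*6 = 2*D - 6*D = -4*D)
h(g) + n*984 = -4*35 + 628*984 = -140 + 617952 = 617812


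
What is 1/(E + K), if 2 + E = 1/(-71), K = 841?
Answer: 71/59568 ≈ 0.0011919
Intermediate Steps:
E = -143/71 (E = -2 + 1/(-71) = -2 - 1/71 = -143/71 ≈ -2.0141)
1/(E + K) = 1/(-143/71 + 841) = 1/(59568/71) = 71/59568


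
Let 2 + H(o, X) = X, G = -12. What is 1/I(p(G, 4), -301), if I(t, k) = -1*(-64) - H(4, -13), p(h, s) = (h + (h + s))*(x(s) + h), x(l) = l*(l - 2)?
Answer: 1/79 ≈ 0.012658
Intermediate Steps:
H(o, X) = -2 + X
x(l) = l*(-2 + l)
p(h, s) = (h + s*(-2 + s))*(s + 2*h) (p(h, s) = (h + (h + s))*(s*(-2 + s) + h) = (s + 2*h)*(h + s*(-2 + s)) = (h + s*(-2 + s))*(s + 2*h))
I(t, k) = 79 (I(t, k) = -1*(-64) - (-2 - 13) = 64 - 1*(-15) = 64 + 15 = 79)
1/I(p(G, 4), -301) = 1/79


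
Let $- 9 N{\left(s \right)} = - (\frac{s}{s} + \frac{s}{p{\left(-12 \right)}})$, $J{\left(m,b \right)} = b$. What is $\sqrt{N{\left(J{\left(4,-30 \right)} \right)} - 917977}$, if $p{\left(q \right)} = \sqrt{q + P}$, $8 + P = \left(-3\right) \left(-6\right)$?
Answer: $\frac{\sqrt{-8261792 + 15 i \sqrt{2}}}{3} \approx 0.00123 + 958.11 i$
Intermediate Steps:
$P = 10$ ($P = -8 - -18 = -8 + 18 = 10$)
$p{\left(q \right)} = \sqrt{10 + q}$ ($p{\left(q \right)} = \sqrt{q + 10} = \sqrt{10 + q}$)
$N{\left(s \right)} = \frac{1}{9} - \frac{i s \sqrt{2}}{18}$ ($N{\left(s \right)} = - \frac{\left(-1\right) \left(\frac{s}{s} + \frac{s}{\sqrt{10 - 12}}\right)}{9} = - \frac{\left(-1\right) \left(1 + \frac{s}{\sqrt{-2}}\right)}{9} = - \frac{\left(-1\right) \left(1 + \frac{s}{i \sqrt{2}}\right)}{9} = - \frac{\left(-1\right) \left(1 + s \left(- \frac{i \sqrt{2}}{2}\right)\right)}{9} = - \frac{\left(-1\right) \left(1 - \frac{i s \sqrt{2}}{2}\right)}{9} = - \frac{-1 + \frac{i s \sqrt{2}}{2}}{9} = \frac{1}{9} - \frac{i s \sqrt{2}}{18}$)
$\sqrt{N{\left(J{\left(4,-30 \right)} \right)} - 917977} = \sqrt{\left(\frac{1}{9} - \frac{1}{18} i \left(-30\right) \sqrt{2}\right) - 917977} = \sqrt{\left(\frac{1}{9} + \frac{5 i \sqrt{2}}{3}\right) - 917977} = \sqrt{- \frac{8261792}{9} + \frac{5 i \sqrt{2}}{3}}$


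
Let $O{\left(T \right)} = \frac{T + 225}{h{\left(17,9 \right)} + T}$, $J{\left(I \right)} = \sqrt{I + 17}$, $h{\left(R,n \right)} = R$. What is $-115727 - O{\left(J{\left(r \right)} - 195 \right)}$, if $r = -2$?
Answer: $- \frac{3664953008}{31669} + \frac{208 \sqrt{15}}{31669} \approx -1.1573 \cdot 10^{5}$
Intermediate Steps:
$J{\left(I \right)} = \sqrt{17 + I}$
$O{\left(T \right)} = \frac{225 + T}{17 + T}$ ($O{\left(T \right)} = \frac{T + 225}{17 + T} = \frac{225 + T}{17 + T}$)
$-115727 - O{\left(J{\left(r \right)} - 195 \right)} = -115727 - \frac{225 + \left(\sqrt{17 - 2} - 195\right)}{17 + \left(\sqrt{17 - 2} - 195\right)} = -115727 - \frac{225 - \left(195 - \sqrt{15}\right)}{17 - \left(195 - \sqrt{15}\right)} = -115727 - \frac{30 + \sqrt{15}}{-178 + \sqrt{15}}$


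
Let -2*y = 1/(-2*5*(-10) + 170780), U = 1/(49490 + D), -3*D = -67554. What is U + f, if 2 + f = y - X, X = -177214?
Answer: 545136322086839/3076181760 ≈ 1.7721e+5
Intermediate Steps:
D = 22518 (D = -⅓*(-67554) = 22518)
U = 1/72008 (U = 1/(49490 + 22518) = 1/72008 ≈ 1.3887e-5)
y = -1/341760 (y = -1/(2*(-2*5*(-10) + 170780)) = -1/(2*(-10*(-10) + 170780)) = -1/(2*(100 + 170780)) = -½/170880 = -½*1/170880 = -1/341760 ≈ -2.9260e-6)
f = 60563973119/341760 (f = -2 + (-1/341760 - 1*(-177214)) = -2 + (-1/341760 + 177214) = -2 + 60564656639/341760 = 60563973119/341760 ≈ 1.7721e+5)
U + f = 1/72008 + 60563973119/341760 = 545136322086839/3076181760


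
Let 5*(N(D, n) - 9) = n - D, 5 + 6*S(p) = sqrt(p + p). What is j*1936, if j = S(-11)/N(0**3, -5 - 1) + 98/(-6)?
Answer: -3723896/117 + 4840*I*sqrt(22)/117 ≈ -31828.0 + 194.03*I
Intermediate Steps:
S(p) = -5/6 + sqrt(2)*sqrt(p)/6 (S(p) = -5/6 + sqrt(p + p)/6 = -5/6 + sqrt(2*p)/6 = -5/6 + (sqrt(2)*sqrt(p))/6 = -5/6 + sqrt(2)*sqrt(p)/6)
N(D, n) = 9 - D/5 + n/5 (N(D, n) = 9 + (n - D)/5 = 9 + (-D/5 + n/5) = 9 - D/5 + n/5)
j = -3847/234 + 5*I*sqrt(22)/234 (j = (-5/6 + sqrt(2)*sqrt(-11)/6)/(9 - 1/5*0**3 + (-5 - 1)/5) + 98/(-6) = (-5/6 + sqrt(2)*(I*sqrt(11))/6)/(9 - 1/5*0 + (1/5)*(-6)) + 98*(-1/6) = (-5/6 + I*sqrt(22)/6)/(9 + 0 - 6/5) - 49/3 = (-5/6 + I*sqrt(22)/6)/(39/5) - 49/3 = (-5/6 + I*sqrt(22)/6)*(5/39) - 49/3 = (-25/234 + 5*I*sqrt(22)/234) - 49/3 = -3847/234 + 5*I*sqrt(22)/234 ≈ -16.44 + 0.10022*I)
j*1936 = (-3847/234 + 5*I*sqrt(22)/234)*1936 = -3723896/117 + 4840*I*sqrt(22)/117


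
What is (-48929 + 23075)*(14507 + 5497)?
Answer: -517183416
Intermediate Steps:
(-48929 + 23075)*(14507 + 5497) = -25854*20004 = -517183416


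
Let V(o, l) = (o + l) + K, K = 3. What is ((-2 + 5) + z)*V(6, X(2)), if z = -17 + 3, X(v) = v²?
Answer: -143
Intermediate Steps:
V(o, l) = 3 + l + o (V(o, l) = (o + l) + 3 = (l + o) + 3 = 3 + l + o)
z = -14
((-2 + 5) + z)*V(6, X(2)) = ((-2 + 5) - 14)*(3 + 2² + 6) = (3 - 14)*(3 + 4 + 6) = -11*13 = -143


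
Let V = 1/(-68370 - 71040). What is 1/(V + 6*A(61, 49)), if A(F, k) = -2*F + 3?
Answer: -139410/99538741 ≈ -0.0014006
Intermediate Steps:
A(F, k) = 3 - 2*F
V = -1/139410 (V = 1/(-139410) = -1/139410 ≈ -7.1731e-6)
1/(V + 6*A(61, 49)) = 1/(-1/139410 + 6*(3 - 2*61)) = 1/(-1/139410 + 6*(3 - 122)) = 1/(-1/139410 + 6*(-119)) = 1/(-1/139410 - 714) = 1/(-99538741/139410) = -139410/99538741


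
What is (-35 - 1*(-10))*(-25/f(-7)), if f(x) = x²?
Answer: 625/49 ≈ 12.755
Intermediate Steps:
(-35 - 1*(-10))*(-25/f(-7)) = (-35 - 1*(-10))*(-25/((-7)²)) = (-35 + 10)*(-25/49) = -(-625)/49 = -25*(-25/49) = 625/49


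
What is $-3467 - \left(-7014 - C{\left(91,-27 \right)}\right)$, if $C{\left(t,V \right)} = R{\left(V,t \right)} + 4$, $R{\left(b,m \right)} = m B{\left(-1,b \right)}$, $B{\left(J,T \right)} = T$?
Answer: $1094$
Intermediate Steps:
$R{\left(b,m \right)} = b m$ ($R{\left(b,m \right)} = m b = b m$)
$C{\left(t,V \right)} = 4 + V t$ ($C{\left(t,V \right)} = V t + 4 = 4 + V t$)
$-3467 - \left(-7014 - C{\left(91,-27 \right)}\right) = -3467 - \left(-7014 - \left(4 - 2457\right)\right) = -3467 - \left(-7014 - -2453\right) = -3467 - \left(-7014 + 2453\right) = -3467 - -4561 = -3467 + 4561 = 1094$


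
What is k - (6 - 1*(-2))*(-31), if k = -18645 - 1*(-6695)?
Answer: -11702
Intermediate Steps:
k = -11950 (k = -18645 + 6695 = -11950)
k - (6 - 1*(-2))*(-31) = -11950 - (6 - 1*(-2))*(-31) = -11950 - (6 + 2)*(-31) = -11950 - 1*8*(-31) = -11950 - 8*(-31) = -11950 + 248 = -11702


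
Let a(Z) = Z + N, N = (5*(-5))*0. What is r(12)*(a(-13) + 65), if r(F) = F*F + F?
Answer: 8112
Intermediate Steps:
N = 0 (N = -25*0 = 0)
r(F) = F + F**2 (r(F) = F**2 + F = F + F**2)
a(Z) = Z (a(Z) = Z + 0 = Z)
r(12)*(a(-13) + 65) = (12*(1 + 12))*(-13 + 65) = (12*13)*52 = 156*52 = 8112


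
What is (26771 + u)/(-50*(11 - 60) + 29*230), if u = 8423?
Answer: 17597/4560 ≈ 3.8590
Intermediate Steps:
(26771 + u)/(-50*(11 - 60) + 29*230) = (26771 + 8423)/(-50*(11 - 60) + 29*230) = 35194/(-50*(-49) + 6670) = 35194/(2450 + 6670) = 35194/9120 = 35194*(1/9120) = 17597/4560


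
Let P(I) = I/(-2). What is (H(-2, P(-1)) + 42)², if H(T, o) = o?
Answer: 7225/4 ≈ 1806.3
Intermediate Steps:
P(I) = -I/2 (P(I) = I*(-½) = -I/2)
(H(-2, P(-1)) + 42)² = (-½*(-1) + 42)² = (½ + 42)² = (85/2)² = 7225/4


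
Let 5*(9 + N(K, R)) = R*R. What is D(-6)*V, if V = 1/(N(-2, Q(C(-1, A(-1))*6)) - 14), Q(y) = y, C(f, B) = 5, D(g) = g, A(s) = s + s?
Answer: -6/157 ≈ -0.038217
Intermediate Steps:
A(s) = 2*s
N(K, R) = -9 + R**2/5 (N(K, R) = -9 + (R*R)/5 = -9 + R**2/5)
V = 1/157 (V = 1/((-9 + (5*6)**2/5) - 14) = 1/((-9 + (1/5)*30**2) - 14) = 1/((-9 + (1/5)*900) - 14) = 1/((-9 + 180) - 14) = 1/(171 - 14) = 1/157 ≈ 0.0063694)
D(-6)*V = -6*1/157 = -6/157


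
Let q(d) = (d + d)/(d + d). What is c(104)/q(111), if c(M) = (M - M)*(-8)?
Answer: 0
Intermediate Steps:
q(d) = 1 (q(d) = (2*d)/((2*d)) = (2*d)*(1/(2*d)) = 1)
c(M) = 0 (c(M) = 0*(-8) = 0)
c(104)/q(111) = 0/1 = 0*1 = 0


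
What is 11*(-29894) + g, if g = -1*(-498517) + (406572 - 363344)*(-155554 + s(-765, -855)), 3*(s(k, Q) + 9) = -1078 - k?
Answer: -20187053407/3 ≈ -6.7290e+9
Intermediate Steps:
s(k, Q) = -1105/3 - k/3 (s(k, Q) = -9 + (-1078 - k)/3 = -9 + (-1078/3 - k/3) = -1105/3 - k/3)
g = -20186066905/3 (g = -1*(-498517) + (406572 - 363344)*(-155554 + (-1105/3 - ⅓*(-765))) = 498517 + 43228*(-155554 + (-1105/3 + 255)) = 498517 + 43228*(-155554 - 340/3) = 498517 + 43228*(-467002/3) = 498517 - 20187562456/3 = -20186066905/3 ≈ -6.7287e+9)
11*(-29894) + g = 11*(-29894) - 20186066905/3 = -328834 - 20186066905/3 = -20187053407/3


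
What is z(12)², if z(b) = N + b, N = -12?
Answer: 0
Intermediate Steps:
z(b) = -12 + b
z(12)² = (-12 + 12)² = 0² = 0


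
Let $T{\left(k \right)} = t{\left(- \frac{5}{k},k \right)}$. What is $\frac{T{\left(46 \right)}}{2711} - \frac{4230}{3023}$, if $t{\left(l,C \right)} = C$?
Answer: $- \frac{11328472}{8195353} \approx -1.3823$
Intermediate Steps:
$T{\left(k \right)} = k$
$\frac{T{\left(46 \right)}}{2711} - \frac{4230}{3023} = \frac{46}{2711} - \frac{4230}{3023} = - \frac{11328472}{8195353}$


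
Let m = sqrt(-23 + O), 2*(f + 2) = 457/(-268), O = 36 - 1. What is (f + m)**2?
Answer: 5785393/287296 - 1529*sqrt(3)/134 ≈ 0.37392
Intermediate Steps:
O = 35
f = -1529/536 (f = -2 + (457/(-268))/2 = -2 + (457*(-1/268))/2 = -2 + (1/2)*(-457/268) = -2 - 457/536 = -1529/536 ≈ -2.8526)
m = 2*sqrt(3) (m = sqrt(-23 + 35) = sqrt(12) = 2*sqrt(3) ≈ 3.4641)
(f + m)**2 = (-1529/536 + 2*sqrt(3))**2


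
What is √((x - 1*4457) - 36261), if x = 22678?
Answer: 2*I*√4510 ≈ 134.31*I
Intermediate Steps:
√((x - 1*4457) - 36261) = √((22678 - 1*4457) - 36261) = √((22678 - 4457) - 36261) = √(18221 - 36261) = √(-18040) = 2*I*√4510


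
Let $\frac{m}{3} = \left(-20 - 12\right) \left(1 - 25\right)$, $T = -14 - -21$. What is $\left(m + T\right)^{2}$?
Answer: $5340721$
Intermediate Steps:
$T = 7$ ($T = -14 + 21 = 7$)
$m = 2304$ ($m = 3 \left(-20 - 12\right) \left(1 - 25\right) = 3 \left(\left(-32\right) \left(-24\right)\right) = 3 \cdot 768 = 2304$)
$\left(m + T\right)^{2} = \left(2304 + 7\right)^{2} = 2311^{2} = 5340721$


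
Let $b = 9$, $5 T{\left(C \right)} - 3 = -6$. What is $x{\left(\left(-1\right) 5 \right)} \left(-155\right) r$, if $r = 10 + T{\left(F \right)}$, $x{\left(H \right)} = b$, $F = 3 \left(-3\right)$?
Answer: $-13113$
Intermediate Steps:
$F = -9$
$T{\left(C \right)} = - \frac{3}{5}$ ($T{\left(C \right)} = \frac{3}{5} + \frac{1}{5} \left(-6\right) = \frac{3}{5} - \frac{6}{5} = - \frac{3}{5}$)
$x{\left(H \right)} = 9$
$r = \frac{47}{5}$ ($r = 10 - \frac{3}{5} = \frac{47}{5} \approx 9.4$)
$x{\left(\left(-1\right) 5 \right)} \left(-155\right) r = 9 \left(-155\right) \frac{47}{5} = \left(-1395\right) \frac{47}{5} = -13113$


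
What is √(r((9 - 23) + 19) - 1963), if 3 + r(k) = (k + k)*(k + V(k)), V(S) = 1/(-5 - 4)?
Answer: I*√17254/3 ≈ 43.785*I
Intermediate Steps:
V(S) = -⅑ (V(S) = 1/(-9) = -⅑)
r(k) = -3 + 2*k*(-⅑ + k) (r(k) = -3 + (k + k)*(k - ⅑) = -3 + (2*k)*(-⅑ + k) = -3 + 2*k*(-⅑ + k))
√(r((9 - 23) + 19) - 1963) = √((-3 + 2*((9 - 23) + 19)² - 2*((9 - 23) + 19)/9) - 1963) = √((-3 + 2*(-14 + 19)² - 2*(-14 + 19)/9) - 1963) = √((-3 + 2*5² - 2/9*5) - 1963) = √((-3 + 2*25 - 10/9) - 1963) = √((-3 + 50 - 10/9) - 1963) = √(413/9 - 1963) = √(-17254/9) = I*√17254/3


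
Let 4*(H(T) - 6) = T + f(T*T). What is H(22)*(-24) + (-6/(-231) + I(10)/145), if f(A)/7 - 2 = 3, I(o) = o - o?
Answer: -37420/77 ≈ -485.97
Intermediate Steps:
I(o) = 0
f(A) = 35 (f(A) = 14 + 7*3 = 14 + 21 = 35)
H(T) = 59/4 + T/4 (H(T) = 6 + (T + 35)/4 = 6 + (35 + T)/4 = 6 + (35/4 + T/4) = 59/4 + T/4)
H(22)*(-24) + (-6/(-231) + I(10)/145) = (59/4 + (¼)*22)*(-24) + (-6/(-231) + 0/145) = (59/4 + 11/2)*(-24) + (-6*(-1/231) + 0*(1/145)) = (81/4)*(-24) + (2/77 + 0) = -486 + 2/77 = -37420/77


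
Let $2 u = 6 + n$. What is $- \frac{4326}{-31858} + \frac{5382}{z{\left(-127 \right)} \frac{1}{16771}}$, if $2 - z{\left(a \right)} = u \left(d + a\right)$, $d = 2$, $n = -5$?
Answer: $\frac{958517282301}{684947} \approx 1.3994 \cdot 10^{6}$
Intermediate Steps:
$u = \frac{1}{2}$ ($u = \frac{6 - 5}{2} = \frac{1}{2} \cdot 1 = \frac{1}{2} \approx 0.5$)
$z{\left(a \right)} = 1 - \frac{a}{2}$ ($z{\left(a \right)} = 2 - \frac{2 + a}{2} = 2 - \left(1 + \frac{a}{2}\right) = 1 - \frac{a}{2}$)
$- \frac{4326}{-31858} + \frac{5382}{z{\left(-127 \right)} \frac{1}{16771}} = - \frac{4326}{-31858} + \frac{5382}{\left(1 - - \frac{127}{2}\right) \frac{1}{16771}} = \left(-4326\right) \left(- \frac{1}{31858}\right) + \frac{5382}{\left(1 + \frac{127}{2}\right) \frac{1}{16771}} = \frac{2163}{15929} + \frac{5382}{\frac{129}{2} \cdot \frac{1}{16771}} = \frac{2163}{15929} + \frac{5382}{\frac{129}{33542}} = \frac{2163}{15929} + 5382 \cdot \frac{33542}{129} = \frac{2163}{15929} + \frac{60174348}{43} = \frac{958517282301}{684947}$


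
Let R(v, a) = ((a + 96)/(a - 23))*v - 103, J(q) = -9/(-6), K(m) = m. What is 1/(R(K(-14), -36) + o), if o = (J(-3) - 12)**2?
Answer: 236/5071 ≈ 0.046539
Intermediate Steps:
J(q) = 3/2 (J(q) = -9*(-1/6) = 3/2)
o = 441/4 (o = (3/2 - 12)**2 = (-21/2)**2 = 441/4 ≈ 110.25)
R(v, a) = -103 + v*(96 + a)/(-23 + a) (R(v, a) = ((96 + a)/(-23 + a))*v - 103 = v*(96 + a)/(-23 + a) - 103 = -103 + v*(96 + a)/(-23 + a))
1/(R(K(-14), -36) + o) = 1/((2369 - 103*(-36) + 96*(-14) - 36*(-14))/(-23 - 36) + 441/4) = 1/((2369 + 3708 - 1344 + 504)/(-59) + 441/4) = 1/(-1/59*5237 + 441/4) = 1/(-5237/59 + 441/4) = 1/(5071/236) = 236/5071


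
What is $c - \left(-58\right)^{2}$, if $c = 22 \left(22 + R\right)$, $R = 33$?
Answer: $-2154$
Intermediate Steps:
$c = 1210$ ($c = 22 \left(22 + 33\right) = 22 \cdot 55 = 1210$)
$c - \left(-58\right)^{2} = 1210 - \left(-58\right)^{2} = 1210 - 3364 = -2154$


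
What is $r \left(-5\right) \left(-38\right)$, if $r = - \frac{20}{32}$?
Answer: $- \frac{475}{4} \approx -118.75$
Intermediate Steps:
$r = - \frac{5}{8}$ ($r = \left(-20\right) \frac{1}{32} = - \frac{5}{8} \approx -0.625$)
$r \left(-5\right) \left(-38\right) = \left(- \frac{5}{8}\right) \left(-5\right) \left(-38\right) = \frac{25}{8} \left(-38\right) = - \frac{475}{4}$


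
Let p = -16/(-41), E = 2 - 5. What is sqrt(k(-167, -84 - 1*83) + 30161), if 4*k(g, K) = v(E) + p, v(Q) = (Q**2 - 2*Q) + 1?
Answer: sqrt(50707529)/41 ≈ 173.68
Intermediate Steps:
E = -3
v(Q) = 1 + Q**2 - 2*Q
p = 16/41 (p = -16*(-1/41) = 16/41 ≈ 0.39024)
k(g, K) = 168/41 (k(g, K) = ((1 + (-3)**2 - 2*(-3)) + 16/41)/4 = ((1 + 9 + 6) + 16/41)/4 = (16 + 16/41)/4 = (1/4)*(672/41) = 168/41)
sqrt(k(-167, -84 - 1*83) + 30161) = sqrt(168/41 + 30161) = sqrt(1236769/41) = sqrt(50707529)/41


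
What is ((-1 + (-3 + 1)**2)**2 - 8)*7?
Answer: 7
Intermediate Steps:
((-1 + (-3 + 1)**2)**2 - 8)*7 = ((-1 + (-2)**2)**2 - 8)*7 = ((-1 + 4)**2 - 8)*7 = (3**2 - 8)*7 = (9 - 8)*7 = 1*7 = 7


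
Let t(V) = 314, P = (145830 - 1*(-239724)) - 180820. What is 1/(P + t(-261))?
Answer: 1/205048 ≈ 4.8769e-6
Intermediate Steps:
P = 204734 (P = (145830 + 239724) - 180820 = 385554 - 180820 = 204734)
1/(P + t(-261)) = 1/(204734 + 314) = 1/205048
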